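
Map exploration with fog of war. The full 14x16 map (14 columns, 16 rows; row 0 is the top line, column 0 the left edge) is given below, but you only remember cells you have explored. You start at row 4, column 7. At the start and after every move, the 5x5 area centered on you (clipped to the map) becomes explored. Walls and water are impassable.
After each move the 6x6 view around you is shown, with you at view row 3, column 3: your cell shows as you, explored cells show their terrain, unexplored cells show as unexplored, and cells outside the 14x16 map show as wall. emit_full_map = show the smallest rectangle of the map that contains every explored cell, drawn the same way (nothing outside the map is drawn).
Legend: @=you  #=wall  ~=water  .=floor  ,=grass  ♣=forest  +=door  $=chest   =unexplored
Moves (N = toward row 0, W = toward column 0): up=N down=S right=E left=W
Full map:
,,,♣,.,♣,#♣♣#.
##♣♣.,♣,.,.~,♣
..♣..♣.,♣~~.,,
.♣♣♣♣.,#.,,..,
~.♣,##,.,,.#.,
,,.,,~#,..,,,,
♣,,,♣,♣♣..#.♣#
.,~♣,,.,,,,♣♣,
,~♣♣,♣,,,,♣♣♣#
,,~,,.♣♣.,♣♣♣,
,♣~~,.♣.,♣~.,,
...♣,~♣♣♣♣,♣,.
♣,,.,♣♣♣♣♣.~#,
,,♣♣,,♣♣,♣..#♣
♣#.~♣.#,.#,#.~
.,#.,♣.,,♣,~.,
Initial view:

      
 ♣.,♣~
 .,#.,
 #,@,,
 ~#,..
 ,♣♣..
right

      
♣.,♣~~
.,#.,,
#,.@,.
~#,..,
,♣♣..#

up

      
 ♣,.,.
♣.,♣~~
.,#@,,
#,.,,.
~#,..,

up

######
 ,♣,#♣
 ♣,.,.
♣.,@~~
.,#.,,
#,.,,.

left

######
 .,♣,#
 ,♣,.,
 ♣.@♣~
 .,#.,
 #,.,,

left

######
 ,.,♣,
 .,♣,.
 .♣@,♣
 ♣.,#.
 ##,.,

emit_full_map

,.,♣,#♣
.,♣,.,.
.♣@,♣~~
♣.,#.,,
##,.,,.
 ~#,..,
 ,♣♣..#

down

 ,.,♣,
 .,♣,.
 .♣.,♣
 ♣.@#.
 ##,.,
 ,~#,.

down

 .,♣,.
 .♣.,♣
 ♣.,#.
 ##@.,
 ,~#,.
 ♣,♣♣.

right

.,♣,.,
.♣.,♣~
♣.,#.,
##,@,,
,~#,..
♣,♣♣..

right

,♣,.,.
♣.,♣~~
.,#.,,
#,.@,.
~#,..,
,♣♣..#

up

.,♣,#♣
,♣,.,.
♣.,♣~~
.,#@,,
#,.,,.
~#,..,

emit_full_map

,.,♣,#♣
.,♣,.,.
.♣.,♣~~
♣.,#@,,
##,.,,.
,~#,..,
♣,♣♣..#

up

######
.,♣,#♣
,♣,.,.
♣.,@~~
.,#.,,
#,.,,.

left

######
,.,♣,#
.,♣,.,
.♣.@♣~
♣.,#.,
##,.,,

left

######
 ,.,♣,
 .,♣,.
 .♣@,♣
 ♣.,#.
 ##,.,

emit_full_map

,.,♣,#♣
.,♣,.,.
.♣@,♣~~
♣.,#.,,
##,.,,.
,~#,..,
♣,♣♣..#


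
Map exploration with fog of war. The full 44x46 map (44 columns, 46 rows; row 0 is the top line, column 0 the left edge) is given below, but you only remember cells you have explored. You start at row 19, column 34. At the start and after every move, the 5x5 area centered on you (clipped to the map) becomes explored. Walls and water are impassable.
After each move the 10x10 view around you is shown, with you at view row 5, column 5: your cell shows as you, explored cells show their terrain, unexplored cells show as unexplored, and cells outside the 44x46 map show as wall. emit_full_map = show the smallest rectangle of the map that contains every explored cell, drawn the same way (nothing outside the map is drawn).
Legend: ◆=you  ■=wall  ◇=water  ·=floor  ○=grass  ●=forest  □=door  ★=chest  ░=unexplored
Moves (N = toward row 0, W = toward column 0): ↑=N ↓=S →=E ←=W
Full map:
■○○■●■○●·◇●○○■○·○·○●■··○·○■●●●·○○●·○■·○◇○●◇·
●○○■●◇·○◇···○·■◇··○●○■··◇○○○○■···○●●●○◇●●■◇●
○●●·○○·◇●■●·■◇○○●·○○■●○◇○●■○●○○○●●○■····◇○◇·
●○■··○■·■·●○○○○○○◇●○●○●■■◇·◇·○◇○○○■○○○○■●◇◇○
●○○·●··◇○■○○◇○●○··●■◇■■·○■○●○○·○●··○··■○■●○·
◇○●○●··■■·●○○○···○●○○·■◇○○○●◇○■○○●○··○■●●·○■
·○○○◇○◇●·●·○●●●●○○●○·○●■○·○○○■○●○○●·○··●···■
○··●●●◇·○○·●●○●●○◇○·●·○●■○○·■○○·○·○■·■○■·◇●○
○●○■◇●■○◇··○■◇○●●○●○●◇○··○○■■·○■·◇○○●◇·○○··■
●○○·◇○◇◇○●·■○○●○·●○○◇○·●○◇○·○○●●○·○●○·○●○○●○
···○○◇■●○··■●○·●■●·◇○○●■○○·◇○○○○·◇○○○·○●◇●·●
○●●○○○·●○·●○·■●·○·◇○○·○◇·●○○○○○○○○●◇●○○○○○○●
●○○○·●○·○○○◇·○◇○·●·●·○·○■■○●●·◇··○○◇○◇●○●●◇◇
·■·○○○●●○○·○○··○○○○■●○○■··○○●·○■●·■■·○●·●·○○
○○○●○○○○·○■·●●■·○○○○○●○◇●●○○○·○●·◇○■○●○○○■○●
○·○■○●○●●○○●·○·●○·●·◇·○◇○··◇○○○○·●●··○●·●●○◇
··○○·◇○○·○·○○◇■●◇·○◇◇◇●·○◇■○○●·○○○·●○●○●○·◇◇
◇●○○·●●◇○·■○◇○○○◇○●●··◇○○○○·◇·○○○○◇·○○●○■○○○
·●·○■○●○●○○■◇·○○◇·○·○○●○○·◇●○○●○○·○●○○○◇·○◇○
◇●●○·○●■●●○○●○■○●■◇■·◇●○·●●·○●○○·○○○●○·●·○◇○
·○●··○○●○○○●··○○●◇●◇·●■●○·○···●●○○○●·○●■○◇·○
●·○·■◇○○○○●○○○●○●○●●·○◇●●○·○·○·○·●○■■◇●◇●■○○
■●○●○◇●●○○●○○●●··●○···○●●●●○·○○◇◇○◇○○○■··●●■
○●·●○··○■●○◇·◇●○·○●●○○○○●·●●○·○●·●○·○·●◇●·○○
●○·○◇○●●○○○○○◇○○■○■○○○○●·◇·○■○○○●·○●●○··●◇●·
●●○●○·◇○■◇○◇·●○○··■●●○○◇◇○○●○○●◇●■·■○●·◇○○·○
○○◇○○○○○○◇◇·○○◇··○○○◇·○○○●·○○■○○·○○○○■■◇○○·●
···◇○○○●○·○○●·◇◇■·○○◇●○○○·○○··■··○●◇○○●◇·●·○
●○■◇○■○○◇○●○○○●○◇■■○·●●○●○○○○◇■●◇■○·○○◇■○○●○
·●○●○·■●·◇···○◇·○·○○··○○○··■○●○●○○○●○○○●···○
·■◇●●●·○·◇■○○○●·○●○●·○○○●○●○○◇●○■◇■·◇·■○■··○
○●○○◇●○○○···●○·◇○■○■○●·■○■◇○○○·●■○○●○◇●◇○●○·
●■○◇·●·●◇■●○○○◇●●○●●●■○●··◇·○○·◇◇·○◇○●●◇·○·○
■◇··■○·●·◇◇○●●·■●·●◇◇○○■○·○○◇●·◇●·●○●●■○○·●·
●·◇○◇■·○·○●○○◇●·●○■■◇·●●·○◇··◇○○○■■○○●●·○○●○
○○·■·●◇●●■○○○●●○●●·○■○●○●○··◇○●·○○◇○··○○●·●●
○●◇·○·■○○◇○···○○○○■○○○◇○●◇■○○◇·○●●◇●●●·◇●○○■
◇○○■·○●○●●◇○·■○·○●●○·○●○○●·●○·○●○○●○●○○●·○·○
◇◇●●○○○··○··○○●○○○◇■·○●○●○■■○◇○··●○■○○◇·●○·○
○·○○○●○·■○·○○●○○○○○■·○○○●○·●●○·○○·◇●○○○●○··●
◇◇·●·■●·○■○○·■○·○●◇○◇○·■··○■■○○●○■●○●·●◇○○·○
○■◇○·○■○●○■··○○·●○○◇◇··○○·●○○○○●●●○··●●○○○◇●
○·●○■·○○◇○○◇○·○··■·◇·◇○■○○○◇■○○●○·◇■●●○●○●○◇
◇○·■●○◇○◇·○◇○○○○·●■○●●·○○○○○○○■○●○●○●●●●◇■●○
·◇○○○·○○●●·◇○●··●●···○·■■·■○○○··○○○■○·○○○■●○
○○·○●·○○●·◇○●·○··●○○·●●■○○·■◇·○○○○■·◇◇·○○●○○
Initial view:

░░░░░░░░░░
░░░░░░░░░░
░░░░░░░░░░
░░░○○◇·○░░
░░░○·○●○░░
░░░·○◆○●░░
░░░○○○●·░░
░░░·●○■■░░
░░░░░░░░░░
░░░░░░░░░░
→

░░░░░░░░░░
░░░░░░░░░░
░░░░░░░░░░
░░○○◇·○○░░
░░○·○●○○░░
░░·○○◆●○░░
░░○○○●·○░░
░░·●○■■◇░░
░░░░░░░░░░
░░░░░░░░░░

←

░░░░░░░░░░
░░░░░░░░░░
░░░░░░░░░░
░░░○○◇·○○░
░░░○·○●○○░
░░░·○◆○●○░
░░░○○○●·○░
░░░·●○■■◇░
░░░░░░░░░░
░░░░░░░░░░

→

░░░░░░░░░░
░░░░░░░░░░
░░░░░░░░░░
░░○○◇·○○░░
░░○·○●○○░░
░░·○○◆●○░░
░░○○○●·○░░
░░·●○■■◇░░
░░░░░░░░░░
░░░░░░░░░░

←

░░░░░░░░░░
░░░░░░░░░░
░░░░░░░░░░
░░░○○◇·○○░
░░░○·○●○○░
░░░·○◆○●○░
░░░○○○●·○░
░░░·●○■■◇░
░░░░░░░░░░
░░░░░░░░░░

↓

░░░░░░░░░░
░░░░░░░░░░
░░░○○◇·○○░
░░░○·○●○○░
░░░·○○○●○░
░░░○○◆●·○░
░░░·●○■■◇░
░░░◇○◇○○░░
░░░░░░░░░░
░░░░░░░░░░

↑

░░░░░░░░░░
░░░░░░░░░░
░░░░░░░░░░
░░░○○◇·○○░
░░░○·○●○○░
░░░·○◆○●○░
░░░○○○●·○░
░░░·●○■■◇░
░░░◇○◇○○░░
░░░░░░░░░░

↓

░░░░░░░░░░
░░░░░░░░░░
░░░○○◇·○○░
░░░○·○●○○░
░░░·○○○●○░
░░░○○◆●·○░
░░░·●○■■◇░
░░░◇○◇○○░░
░░░░░░░░░░
░░░░░░░░░░

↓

░░░░░░░░░░
░░░○○◇·○○░
░░░○·○●○○░
░░░·○○○●○░
░░░○○○●·○░
░░░·●◆■■◇░
░░░◇○◇○○░░
░░░·●○·○░░
░░░░░░░░░░
░░░░░░░░░░

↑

░░░░░░░░░░
░░░░░░░░░░
░░░○○◇·○○░
░░░○·○●○○░
░░░·○○○●○░
░░░○○◆●·○░
░░░·●○■■◇░
░░░◇○◇○○░░
░░░·●○·○░░
░░░░░░░░░░

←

░░░░░░░░░░
░░░░░░░░░░
░░░░○○◇·○○
░░░○○·○●○○
░░░○·○○○●○
░░░●○◆○●·○
░░░○·●○■■◇
░░░◇◇○◇○○░
░░░░·●○·○░
░░░░░░░░░░

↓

░░░░░░░░░░
░░░░○○◇·○○
░░░○○·○●○○
░░░○·○○○●○
░░░●○○○●·○
░░░○·◆○■■◇
░░░◇◇○◇○○░
░░░●·●○·○░
░░░░░░░░░░
░░░░░░░░░░

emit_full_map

░○○◇·○○
○○·○●○○
○·○○○●○
●○○○●·○
○·◆○■■◇
◇◇○◇○○░
●·●○·○░

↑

░░░░░░░░░░
░░░░░░░░░░
░░░░○○◇·○○
░░░○○·○●○○
░░░○·○○○●○
░░░●○◆○●·○
░░░○·●○■■◇
░░░◇◇○◇○○░
░░░●·●○·○░
░░░░░░░░░░

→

░░░░░░░░░░
░░░░░░░░░░
░░░○○◇·○○░
░░○○·○●○○░
░░○·○○○●○░
░░●○○◆●·○░
░░○·●○■■◇░
░░◇◇○◇○○░░
░░●·●○·○░░
░░░░░░░░░░

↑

░░░░░░░░░░
░░░░░░░░░░
░░░░░░░░░░
░░░○○◇·○○░
░░○○·○●○○░
░░○·○◆○●○░
░░●○○○●·○░
░░○·●○■■◇░
░░◇◇○◇○○░░
░░●·●○·○░░

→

░░░░░░░░░░
░░░░░░░░░░
░░░░░░░░░░
░░○○◇·○○░░
░○○·○●○○░░
░○·○○◆●○░░
░●○○○●·○░░
░○·●○■■◇░░
░◇◇○◇○○░░░
░●·●○·○░░░

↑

░░░░░░░░░░
░░░░░░░░░░
░░░░░░░░░░
░░░○·●○●░░
░░○○◇·○○░░
░○○·○◆○○░░
░○·○○○●○░░
░●○○○●·○░░
░○·●○■■◇░░
░◇◇○◇○○░░░

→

░░░░░░░░░░
░░░░░░░░░░
░░░░░░░░░░
░░○·●○●○░░
░○○◇·○○●░░
○○·○●◆○○░░
○·○○○●○·░░
●○○○●·○●░░
○·●○■■◇░░░
◇◇○◇○○░░░░

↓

░░░░░░░░░░
░░░░░░░░░░
░░○·●○●○░░
░○○◇·○○●░░
○○·○●○○○░░
○·○○○◆○·░░
●○○○●·○●░░
○·●○■■◇●░░
◇◇○◇○○░░░░
●·●○·○░░░░

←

░░░░░░░░░░
░░░░░░░░░░
░░░○·●○●○░
░░○○◇·○○●░
░○○·○●○○○░
░○·○○◆●○·░
░●○○○●·○●░
░○·●○■■◇●░
░◇◇○◇○○░░░
░●·●○·○░░░

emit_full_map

░░○·●○●○
░○○◇·○○●
○○·○●○○○
○·○○◆●○·
●○○○●·○●
○·●○■■◇●
◇◇○◇○○░░
●·●○·○░░

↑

░░░░░░░░░░
░░░░░░░░░░
░░░░░░░░░░
░░░○·●○●○░
░░○○◇·○○●░
░○○·○◆○○○░
░○·○○○●○·░
░●○○○●·○●░
░○·●○■■◇●░
░◇◇○◇○○░░░

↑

░░░░░░░░░░
░░░░░░░░░░
░░░░░░░░░░
░░░●●··○░░
░░░○·●○●○░
░░○○◇◆○○●░
░○○·○●○○○░
░○·○○○●○·░
░●○○○●·○●░
░○·●○■■◇●░

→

░░░░░░░░░░
░░░░░░░░░░
░░░░░░░░░░
░░●●··○●░░
░░○·●○●○░░
░○○◇·◆○●░░
○○·○●○○○░░
○·○○○●○·░░
●○○○●·○●░░
○·●○■■◇●░░

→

░░░░░░░░░░
░░░░░░░░░░
░░░░░░░░░░
░●●··○●·░░
░○·●○●○●░░
○○◇·○◆●○░░
○·○●○○○◇░░
·○○○●○·●░░
○○○●·○●░░░
·●○■■◇●░░░

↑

░░░░░░░░░░
░░░░░░░░░░
░░░░░░░░░░
░░░■○●○○░░
░●●··○●·░░
░○·●○◆○●░░
○○◇·○○●○░░
○·○●○○○◇░░
·○○○●○·●░░
○○○●·○●░░░

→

░░░░░░░░░░
░░░░░░░░░░
░░░░░░░░░░
░░■○●○○○░░
●●··○●·●░░
○·●○●◆●○░░
○◇·○○●○■░░
·○●○○○◇·░░
○○○●○·●░░░
○○●·○●░░░░

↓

░░░░░░░░░░
░░░░░░░░░░
░░■○●○○○░░
●●··○●·●░░
○·●○●○●○░░
○◇·○○◆○■░░
·○●○○○◇·░░
○○○●○·●·░░
○○●·○●░░░░
●○■■◇●░░░░

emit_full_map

░░░░■○●○○○
░░●●··○●·●
░░○·●○●○●○
░○○◇·○○◆○■
○○·○●○○○◇·
○·○○○●○·●·
●○○○●·○●░░
○·●○■■◇●░░
◇◇○◇○○░░░░
●·●○·○░░░░


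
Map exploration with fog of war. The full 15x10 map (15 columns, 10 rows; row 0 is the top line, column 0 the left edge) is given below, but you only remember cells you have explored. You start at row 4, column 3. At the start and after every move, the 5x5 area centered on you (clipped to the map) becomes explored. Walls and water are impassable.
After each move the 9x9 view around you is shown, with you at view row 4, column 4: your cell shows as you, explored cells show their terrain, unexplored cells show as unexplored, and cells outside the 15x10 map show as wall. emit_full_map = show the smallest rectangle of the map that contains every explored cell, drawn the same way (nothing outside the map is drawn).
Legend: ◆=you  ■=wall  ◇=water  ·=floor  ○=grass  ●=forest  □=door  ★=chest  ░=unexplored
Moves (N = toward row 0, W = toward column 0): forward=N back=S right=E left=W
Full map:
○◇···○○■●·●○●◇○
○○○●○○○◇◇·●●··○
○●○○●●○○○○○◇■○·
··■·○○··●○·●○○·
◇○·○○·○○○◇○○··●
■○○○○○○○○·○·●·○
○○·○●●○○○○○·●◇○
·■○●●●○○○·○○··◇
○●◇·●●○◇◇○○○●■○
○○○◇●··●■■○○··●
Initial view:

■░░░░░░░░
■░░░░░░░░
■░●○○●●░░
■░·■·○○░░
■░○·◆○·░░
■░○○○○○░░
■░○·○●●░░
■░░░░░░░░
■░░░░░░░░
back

■░░░░░░░░
■░●○○●●░░
■░·■·○○░░
■░○·○○·░░
■░○○◆○○░░
■░○·○●●░░
■░■○●●●░░
■░░░░░░░░
■░░░░░░░░

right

░░░░░░░░░
░●○○●●░░░
░·■·○○·░░
░○·○○·○░░
░○○○◆○○░░
░○·○●●○░░
░■○●●●○░░
░░░░░░░░░
░░░░░░░░░

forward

░░░░░░░░░
░░░░░░░░░
░●○○●●○░░
░·■·○○·░░
░○·○◆·○░░
░○○○○○○░░
░○·○●●○░░
░■○●●●○░░
░░░░░░░░░

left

■░░░░░░░░
■░░░░░░░░
■░●○○●●○░
■░·■·○○·░
■░○·◆○·○░
■░○○○○○○░
■░○·○●●○░
■░■○●●●○░
■░░░░░░░░

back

■░░░░░░░░
■░●○○●●○░
■░·■·○○·░
■░○·○○·○░
■░○○◆○○○░
■░○·○●●○░
■░■○●●●○░
■░░░░░░░░
■░░░░░░░░

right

░░░░░░░░░
░●○○●●○░░
░·■·○○·░░
░○·○○·○░░
░○○○◆○○░░
░○·○●●○░░
░■○●●●○░░
░░░░░░░░░
░░░░░░░░░

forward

░░░░░░░░░
░░░░░░░░░
░●○○●●○░░
░·■·○○·░░
░○·○◆·○░░
░○○○○○○░░
░○·○●●○░░
░■○●●●○░░
░░░░░░░░░

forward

■■■■■■■■■
░░░░░░░░░
░░○●○○○░░
░●○○●●○░░
░·■·◆○·░░
░○·○○·○░░
░○○○○○○░░
░○·○●●○░░
░■○●●●○░░

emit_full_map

░○●○○○
●○○●●○
·■·◆○·
○·○○·○
○○○○○○
○·○●●○
■○●●●○

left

■■■■■■■■■
■░░░░░░░░
■░○○●○○○░
■░●○○●●○░
■░·■◆○○·░
■░○·○○·○░
■░○○○○○○░
■░○·○●●○░
■░■○●●●○░

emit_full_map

○○●○○○
●○○●●○
·■◆○○·
○·○○·○
○○○○○○
○·○●●○
■○●●●○


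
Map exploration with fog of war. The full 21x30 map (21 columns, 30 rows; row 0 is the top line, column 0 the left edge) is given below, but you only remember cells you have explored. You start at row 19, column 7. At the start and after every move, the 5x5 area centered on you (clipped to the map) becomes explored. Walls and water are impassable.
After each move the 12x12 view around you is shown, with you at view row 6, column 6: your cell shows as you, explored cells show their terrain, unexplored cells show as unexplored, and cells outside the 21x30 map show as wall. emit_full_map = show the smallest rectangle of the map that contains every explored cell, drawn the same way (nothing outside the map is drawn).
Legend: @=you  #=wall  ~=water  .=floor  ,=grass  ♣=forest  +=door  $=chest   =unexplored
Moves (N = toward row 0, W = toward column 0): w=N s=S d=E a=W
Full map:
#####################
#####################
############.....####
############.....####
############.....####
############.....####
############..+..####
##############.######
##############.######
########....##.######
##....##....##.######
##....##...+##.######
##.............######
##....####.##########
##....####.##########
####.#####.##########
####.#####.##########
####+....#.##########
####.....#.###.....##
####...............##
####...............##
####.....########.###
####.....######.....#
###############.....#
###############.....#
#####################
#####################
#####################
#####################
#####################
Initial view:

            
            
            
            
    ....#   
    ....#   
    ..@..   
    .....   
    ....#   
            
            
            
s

            
            
            
    ....#   
    ....#   
    .....   
    ..@..   
    ....#   
    ....#   
            
            
            

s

            
            
    ....#   
    ....#   
    .....   
    .....   
    ..@.#   
    ....#   
    #####   
            
            
            

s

            
    ....#   
    ....#   
    .....   
    .....   
    ....#   
    ..@.#   
    #####   
    #####   
            
            
            

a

            
     ....#  
     ....#  
     .....  
    ......  
    .....#  
    ..@..#  
    ######  
    ######  
            
            
            

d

            
    ....#   
    ....#   
    .....   
   ......   
   .....#   
   ...@.#   
   ######   
   ######   
            
            
            

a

            
     ....#  
     ....#  
     .....  
    ......  
    .....#  
    ..@..#  
    ######  
    ######  
            
            
            

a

#           
#     ....# 
#     ....# 
#     ..... 
#   #...... 
#   #.....# 
#   #.@...# 
#   ####### 
#   ####### 
#           
#           
#           

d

            
     ....#  
     ....#  
     .....  
   #......  
   #.....#  
   #..@..#  
   #######  
   #######  
            
            
            

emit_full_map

  ....#
  ....#
  .....
#......
#.....#
#..@..#
#######
#######

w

            
            
     ....#  
     ....#  
    ......  
   #......  
   #..@..#  
   #.....#  
   #######  
   #######  
            
            

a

#           
#           
#     ....# 
#     ....# 
#   #...... 
#   #...... 
#   #.@...# 
#   #.....# 
#   ####### 
#   ####### 
#           
#           

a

##          
##          
##     ....#
##     ....#
##  ##......
##  ##......
##  ##@....#
##  ##.....#
##  ########
##   #######
##          
##          

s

##          
##     ....#
##     ....#
##  ##......
##  ##......
##  ##.....#
##  ##@....#
##  ########
##  ########
##          
##          
##          

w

##          
##          
##     ....#
##     ....#
##  ##......
##  ##......
##  ##@....#
##  ##.....#
##  ########
##  ########
##          
##          

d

#           
#           
#     ....# 
#     ....# 
#  ##...... 
#  ##...... 
#  ##.@...# 
#  ##.....# 
#  ######## 
#  ######## 
#           
#           

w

#           
#           
#           
#     ....# 
#   #.....# 
#  ##...... 
#  ##.@.... 
#  ##.....# 
#  ##.....# 
#  ######## 
#  ######## 
#           

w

#           
#           
#           
#           
#   #+....# 
#   #.....# 
#  ##.@.... 
#  ##...... 
#  ##.....# 
#  ##.....# 
#  ######## 
#  ######## 

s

#           
#           
#           
#   #+....# 
#   #.....# 
#  ##...... 
#  ##.@.... 
#  ##.....# 
#  ##.....# 
#  ######## 
#  ######## 
#           

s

#           
#           
#   #+....# 
#   #.....# 
#  ##...... 
#  ##...... 
#  ##.@...# 
#  ##.....# 
#  ######## 
#  ######## 
#           
#           

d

            
            
   #+....#  
   #.....#  
  ##......  
  ##......  
  ##..@..#  
  ##.....#  
  ########  
  ########  
            
            

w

            
            
            
   #+....#  
   #.....#  
  ##......  
  ##..@...  
  ##.....#  
  ##.....#  
  ########  
  ########  
            

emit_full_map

 #+....#
 #.....#
##......
##..@...
##.....#
##.....#
########
########

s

            
            
   #+....#  
   #.....#  
  ##......  
  ##......  
  ##..@..#  
  ##.....#  
  ########  
  ########  
            
            

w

            
            
            
   #+....#  
   #.....#  
  ##......  
  ##..@...  
  ##.....#  
  ##.....#  
  ########  
  ########  
            


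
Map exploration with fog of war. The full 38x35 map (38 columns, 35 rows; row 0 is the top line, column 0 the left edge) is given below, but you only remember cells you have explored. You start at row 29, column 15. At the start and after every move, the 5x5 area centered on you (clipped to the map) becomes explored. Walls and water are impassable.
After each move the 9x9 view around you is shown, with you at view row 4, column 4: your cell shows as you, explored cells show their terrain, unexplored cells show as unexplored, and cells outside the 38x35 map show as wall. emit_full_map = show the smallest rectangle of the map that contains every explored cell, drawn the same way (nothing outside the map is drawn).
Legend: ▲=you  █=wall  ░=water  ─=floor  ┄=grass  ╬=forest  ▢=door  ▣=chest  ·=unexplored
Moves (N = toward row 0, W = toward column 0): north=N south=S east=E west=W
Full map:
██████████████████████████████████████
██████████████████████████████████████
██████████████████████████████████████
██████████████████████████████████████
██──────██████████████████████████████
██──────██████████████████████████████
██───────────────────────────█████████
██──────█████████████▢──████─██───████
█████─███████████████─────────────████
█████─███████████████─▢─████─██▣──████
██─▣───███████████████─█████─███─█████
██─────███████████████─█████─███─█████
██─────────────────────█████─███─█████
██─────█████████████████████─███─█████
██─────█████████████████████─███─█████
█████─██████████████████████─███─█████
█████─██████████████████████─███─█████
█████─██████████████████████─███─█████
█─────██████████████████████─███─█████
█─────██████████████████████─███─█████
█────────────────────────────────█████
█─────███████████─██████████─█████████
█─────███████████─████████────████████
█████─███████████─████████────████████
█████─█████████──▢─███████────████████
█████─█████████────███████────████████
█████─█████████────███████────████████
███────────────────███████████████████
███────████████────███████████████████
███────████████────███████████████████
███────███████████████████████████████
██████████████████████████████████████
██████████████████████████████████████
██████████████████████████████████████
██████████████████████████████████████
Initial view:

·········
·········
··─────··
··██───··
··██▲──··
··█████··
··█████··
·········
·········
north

·········
·········
··██───··
··─────··
··██▲──··
··██───··
··█████··
··█████··
·········

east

·········
·········
·██────··
·──────··
·██─▲──··
·██────··
·██████··
·█████···
·········

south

·········
·██────··
·──────··
·██────··
·██─▲──··
·██████··
·██████··
·········
·········

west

·········
··██────·
··──────·
··██────·
··██▲───·
··██████·
··██████·
·········
·········

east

·········
·██────··
·──────··
·██────··
·██─▲──··
·██████··
·██████··
·········
·········

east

·········
██────···
──────█··
██────█··
██──▲─█··
███████··
███████··
·········
·········

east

·········
█────····
─────██··
█────██··
█───▲██··
███████··
███████··
·········
·········

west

·········
██────···
──────██·
██────██·
██──▲─██·
████████·
████████·
·········
·········

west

·········
·██────··
·──────██
·██────██
·██─▲──██
·████████
·████████
·········
·········

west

·········
··██────·
··──────█
··██────█
··██▲───█
··███████
··███████
·········
·········

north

·········
·········
··██────·
··──────█
··██▲───█
··██────█
··███████
··███████
·········

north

·········
·········
··██───··
··██────·
··──▲───█
··██────█
··██────█
··███████
··███████

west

·········
·········
··███───·
··███────
··──▲────
··███────
··███────
···██████
···██████

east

·········
·········
·███───··
·███────·
·───▲───█
·███────█
·███────█
··███████
··███████

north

·········
·········
··██──▢··
·███───··
·███▲───·
·───────█
·███────█
·███────█
··███████

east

·········
·········
·██──▢─··
███────··
███─▲──··
───────██
███────██
███────██
·████████

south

·········
·██──▢─··
███────··
███────··
────▲──██
███────██
███────██
·████████
·████████

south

·██──▢─··
███────··
███────··
───────██
███─▲──██
███────██
·████████
·████████
·········

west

··██──▢─·
·███────·
·███────·
·───────█
·███▲───█
·███────█
··███████
··███████
·········

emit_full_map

·██──▢─··
███────··
███────··
───────██
███▲───██
███────██
·████████
·████████

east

·██──▢─··
███────··
███────··
───────██
███─▲──██
███────██
·████████
·████████
·········

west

··██──▢─·
·███────·
·███────·
·───────█
·███▲───█
·███────█
··███████
··███████
·········

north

·········
··██──▢─·
·███────·
·███────·
·───▲───█
·███────█
·███────█
··███████
··███████


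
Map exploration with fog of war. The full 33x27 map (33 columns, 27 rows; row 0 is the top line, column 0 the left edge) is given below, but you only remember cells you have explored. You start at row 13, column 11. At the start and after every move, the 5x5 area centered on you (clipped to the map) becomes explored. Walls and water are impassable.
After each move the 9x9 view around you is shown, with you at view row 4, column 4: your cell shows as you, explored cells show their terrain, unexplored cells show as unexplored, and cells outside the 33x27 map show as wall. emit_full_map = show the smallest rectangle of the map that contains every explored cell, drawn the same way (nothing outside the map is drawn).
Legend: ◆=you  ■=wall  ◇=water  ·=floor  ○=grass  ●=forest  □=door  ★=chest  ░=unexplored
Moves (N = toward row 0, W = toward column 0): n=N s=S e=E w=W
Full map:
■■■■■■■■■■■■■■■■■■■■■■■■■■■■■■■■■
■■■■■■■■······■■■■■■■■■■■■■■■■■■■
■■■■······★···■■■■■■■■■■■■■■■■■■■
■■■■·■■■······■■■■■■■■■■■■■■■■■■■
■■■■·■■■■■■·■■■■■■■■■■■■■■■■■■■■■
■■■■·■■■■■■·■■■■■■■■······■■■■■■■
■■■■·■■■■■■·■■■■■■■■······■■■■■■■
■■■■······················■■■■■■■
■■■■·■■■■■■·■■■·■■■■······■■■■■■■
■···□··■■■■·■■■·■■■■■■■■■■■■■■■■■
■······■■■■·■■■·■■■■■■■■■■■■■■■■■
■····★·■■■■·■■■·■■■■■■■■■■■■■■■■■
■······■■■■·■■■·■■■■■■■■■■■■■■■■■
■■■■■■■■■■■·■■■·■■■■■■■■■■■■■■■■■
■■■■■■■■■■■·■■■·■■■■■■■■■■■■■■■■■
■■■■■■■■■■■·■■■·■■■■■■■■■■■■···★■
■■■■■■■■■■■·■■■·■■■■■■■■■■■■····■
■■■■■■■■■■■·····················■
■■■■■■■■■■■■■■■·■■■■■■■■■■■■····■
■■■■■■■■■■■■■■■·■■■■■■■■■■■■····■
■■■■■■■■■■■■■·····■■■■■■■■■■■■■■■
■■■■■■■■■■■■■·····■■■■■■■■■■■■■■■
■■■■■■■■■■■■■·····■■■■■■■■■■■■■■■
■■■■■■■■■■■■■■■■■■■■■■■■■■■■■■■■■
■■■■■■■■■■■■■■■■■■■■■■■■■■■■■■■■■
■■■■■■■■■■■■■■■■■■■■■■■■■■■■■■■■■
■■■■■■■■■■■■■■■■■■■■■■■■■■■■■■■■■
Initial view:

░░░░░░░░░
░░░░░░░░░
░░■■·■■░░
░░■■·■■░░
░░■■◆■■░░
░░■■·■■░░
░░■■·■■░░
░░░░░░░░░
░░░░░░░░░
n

░░░░░░░░░
░░░░░░░░░
░░■■·■■░░
░░■■·■■░░
░░■■◆■■░░
░░■■·■■░░
░░■■·■■░░
░░■■·■■░░
░░░░░░░░░

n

░░░░░░░░░
░░░░░░░░░
░░■■·■■░░
░░■■·■■░░
░░■■◆■■░░
░░■■·■■░░
░░■■·■■░░
░░■■·■■░░
░░■■·■■░░

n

░░░░░░░░░
░░░░░░░░░
░░■■·■■░░
░░■■·■■░░
░░■■◆■■░░
░░■■·■■░░
░░■■·■■░░
░░■■·■■░░
░░■■·■■░░

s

░░░░░░░░░
░░■■·■■░░
░░■■·■■░░
░░■■·■■░░
░░■■◆■■░░
░░■■·■■░░
░░■■·■■░░
░░■■·■■░░
░░■■·■■░░

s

░░■■·■■░░
░░■■·■■░░
░░■■·■■░░
░░■■·■■░░
░░■■◆■■░░
░░■■·■■░░
░░■■·■■░░
░░■■·■■░░
░░░░░░░░░

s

░░■■·■■░░
░░■■·■■░░
░░■■·■■░░
░░■■·■■░░
░░■■◆■■░░
░░■■·■■░░
░░■■·■■░░
░░░░░░░░░
░░░░░░░░░

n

░░■■·■■░░
░░■■·■■░░
░░■■·■■░░
░░■■·■■░░
░░■■◆■■░░
░░■■·■■░░
░░■■·■■░░
░░■■·■■░░
░░░░░░░░░

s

░░■■·■■░░
░░■■·■■░░
░░■■·■■░░
░░■■·■■░░
░░■■◆■■░░
░░■■·■■░░
░░■■·■■░░
░░░░░░░░░
░░░░░░░░░
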